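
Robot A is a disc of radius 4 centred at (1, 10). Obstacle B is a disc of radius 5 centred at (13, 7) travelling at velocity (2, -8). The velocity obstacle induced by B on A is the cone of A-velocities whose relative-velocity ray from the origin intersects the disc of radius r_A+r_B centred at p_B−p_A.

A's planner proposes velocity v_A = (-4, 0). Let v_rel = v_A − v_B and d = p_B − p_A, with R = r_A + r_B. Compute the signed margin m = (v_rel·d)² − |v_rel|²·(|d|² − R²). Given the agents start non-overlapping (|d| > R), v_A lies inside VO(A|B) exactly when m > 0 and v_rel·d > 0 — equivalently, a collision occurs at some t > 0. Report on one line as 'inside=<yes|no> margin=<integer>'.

d = (12, -3),  |d|² = 153;  R = 4+5 = 9,  c = 153−9² = 72
v_rel = (-6, 8),  |v_rel|² = 100;  v_rel·d = (-6)·(12) + (8)·(-3) = -96
100·t² + 192·t + 72 = 0  ⇒  m = (-96)² − 100·72 = 2016
m = 2016 > 0,  v_rel·d = -96 < 0  ⇒  outside

inside=no margin=2016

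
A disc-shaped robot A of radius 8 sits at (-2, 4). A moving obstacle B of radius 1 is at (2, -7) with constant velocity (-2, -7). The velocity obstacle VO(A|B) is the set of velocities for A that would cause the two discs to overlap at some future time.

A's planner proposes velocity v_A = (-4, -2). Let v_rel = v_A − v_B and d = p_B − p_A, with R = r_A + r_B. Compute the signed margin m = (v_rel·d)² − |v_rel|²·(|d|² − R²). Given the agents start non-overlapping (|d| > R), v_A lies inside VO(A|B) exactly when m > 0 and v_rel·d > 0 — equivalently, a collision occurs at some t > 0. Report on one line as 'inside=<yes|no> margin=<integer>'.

d = (4, -11),  |d|² = 137;  R = 8+1 = 9,  c = 137−9² = 56
v_rel = (-2, 5),  |v_rel|² = 29;  v_rel·d = (-2)·(4) + (5)·(-11) = -63
29·t² + 126·t + 56 = 0  ⇒  m = (-63)² − 29·56 = 2345
m = 2345 > 0,  v_rel·d = -63 < 0  ⇒  outside

inside=no margin=2345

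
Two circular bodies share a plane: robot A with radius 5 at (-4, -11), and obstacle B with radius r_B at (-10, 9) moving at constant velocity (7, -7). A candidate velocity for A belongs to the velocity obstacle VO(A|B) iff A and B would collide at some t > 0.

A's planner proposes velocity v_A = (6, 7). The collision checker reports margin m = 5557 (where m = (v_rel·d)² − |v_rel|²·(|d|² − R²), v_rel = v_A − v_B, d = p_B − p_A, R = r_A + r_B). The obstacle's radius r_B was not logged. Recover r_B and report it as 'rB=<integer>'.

m = 5557
d = (-6, 20);  v_rel = (-1, 14),  |v_rel|² = 197
v_rel×d = (-1)·(20) − (14)·(-6) = 64
since m = R²·197 − 64²:  R² = (4096 + 5557) / 197 = 49
R = √49 = 7  ⇒  r_B = 7 − 5 = 2

rB=2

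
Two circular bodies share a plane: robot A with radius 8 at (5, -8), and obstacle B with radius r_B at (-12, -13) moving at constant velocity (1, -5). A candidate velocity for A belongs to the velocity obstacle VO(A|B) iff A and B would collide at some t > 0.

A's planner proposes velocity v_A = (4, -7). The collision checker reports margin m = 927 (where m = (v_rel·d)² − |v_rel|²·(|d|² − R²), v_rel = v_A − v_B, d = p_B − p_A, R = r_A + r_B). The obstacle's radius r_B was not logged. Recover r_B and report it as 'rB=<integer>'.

m = 927
d = (-17, -5);  v_rel = (3, -2),  |v_rel|² = 13
v_rel×d = (3)·(-5) − (-2)·(-17) = -49
since m = R²·13 − (-49)²:  R² = (2401 + 927) / 13 = 256
R = √256 = 16  ⇒  r_B = 16 − 8 = 8

rB=8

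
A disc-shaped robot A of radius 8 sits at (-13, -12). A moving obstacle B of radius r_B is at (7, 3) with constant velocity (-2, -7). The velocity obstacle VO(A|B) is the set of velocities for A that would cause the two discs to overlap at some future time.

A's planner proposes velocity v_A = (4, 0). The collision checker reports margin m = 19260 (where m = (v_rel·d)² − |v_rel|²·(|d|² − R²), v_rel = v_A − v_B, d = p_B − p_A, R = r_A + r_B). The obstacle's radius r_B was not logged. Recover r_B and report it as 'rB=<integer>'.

m = 19260
d = (20, 15);  v_rel = (6, 7),  |v_rel|² = 85
v_rel×d = (6)·(15) − (7)·(20) = -50
since m = R²·85 − (-50)²:  R² = (2500 + 19260) / 85 = 256
R = √256 = 16  ⇒  r_B = 16 − 8 = 8

rB=8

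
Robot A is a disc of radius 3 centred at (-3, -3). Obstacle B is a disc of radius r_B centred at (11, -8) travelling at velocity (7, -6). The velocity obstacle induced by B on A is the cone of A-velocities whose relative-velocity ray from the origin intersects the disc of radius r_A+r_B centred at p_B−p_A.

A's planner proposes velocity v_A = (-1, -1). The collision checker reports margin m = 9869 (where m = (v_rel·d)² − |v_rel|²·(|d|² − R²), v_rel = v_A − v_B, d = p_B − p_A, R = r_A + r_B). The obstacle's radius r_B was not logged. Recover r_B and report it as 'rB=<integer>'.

m = 9869
d = (14, -5);  v_rel = (-8, 5),  |v_rel|² = 89
v_rel×d = (-8)·(-5) − (5)·(14) = -30
since m = R²·89 − (-30)²:  R² = (900 + 9869) / 89 = 121
R = √121 = 11  ⇒  r_B = 11 − 3 = 8

rB=8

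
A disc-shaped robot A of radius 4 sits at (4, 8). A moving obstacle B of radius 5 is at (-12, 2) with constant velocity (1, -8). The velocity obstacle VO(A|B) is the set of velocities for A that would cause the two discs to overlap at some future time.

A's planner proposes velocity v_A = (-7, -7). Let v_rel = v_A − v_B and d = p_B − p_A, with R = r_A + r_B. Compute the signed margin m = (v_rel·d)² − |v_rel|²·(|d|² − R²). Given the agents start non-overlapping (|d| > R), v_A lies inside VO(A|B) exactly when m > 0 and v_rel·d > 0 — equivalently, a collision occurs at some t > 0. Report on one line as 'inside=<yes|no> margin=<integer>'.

d = (-16, -6),  |d|² = 292;  R = 4+5 = 9,  c = 292−9² = 211
v_rel = (-8, 1),  |v_rel|² = 65;  v_rel·d = (-8)·(-16) + (1)·(-6) = 122
65·t² − 244·t + 211 = 0  ⇒  m = 122² − 65·211 = 1169
m = 1169 > 0,  v_rel·d = 122 > 0  ⇒  inside

inside=yes margin=1169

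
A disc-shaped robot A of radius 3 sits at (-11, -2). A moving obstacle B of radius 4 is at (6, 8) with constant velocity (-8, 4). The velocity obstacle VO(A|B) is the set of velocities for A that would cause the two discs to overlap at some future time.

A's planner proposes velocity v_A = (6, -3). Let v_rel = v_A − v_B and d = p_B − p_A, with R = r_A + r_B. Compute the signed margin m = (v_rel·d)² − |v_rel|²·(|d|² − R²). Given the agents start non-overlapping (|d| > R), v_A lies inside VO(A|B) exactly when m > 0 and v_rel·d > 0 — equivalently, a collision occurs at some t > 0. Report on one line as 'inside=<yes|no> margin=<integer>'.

d = (17, 10),  |d|² = 389;  R = 3+4 = 7,  c = 389−7² = 340
v_rel = (14, -7),  |v_rel|² = 245;  v_rel·d = (14)·(17) + (-7)·(10) = 168
245·t² − 336·t + 340 = 0  ⇒  m = 168² − 245·340 = -55076
m = -55076 < 0,  v_rel·d = 168 > 0  ⇒  outside

inside=no margin=-55076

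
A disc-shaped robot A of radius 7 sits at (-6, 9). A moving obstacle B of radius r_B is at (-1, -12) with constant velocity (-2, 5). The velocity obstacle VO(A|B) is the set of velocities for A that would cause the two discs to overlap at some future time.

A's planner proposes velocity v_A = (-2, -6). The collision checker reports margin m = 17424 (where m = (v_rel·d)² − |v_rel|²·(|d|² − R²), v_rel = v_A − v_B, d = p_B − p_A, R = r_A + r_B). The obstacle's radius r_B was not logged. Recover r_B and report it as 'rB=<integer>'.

m = 17424
d = (5, -21);  v_rel = (0, -11),  |v_rel|² = 121
v_rel×d = (0)·(-21) − (-11)·(5) = 55
since m = R²·121 − 55²:  R² = (3025 + 17424) / 121 = 169
R = √169 = 13  ⇒  r_B = 13 − 7 = 6

rB=6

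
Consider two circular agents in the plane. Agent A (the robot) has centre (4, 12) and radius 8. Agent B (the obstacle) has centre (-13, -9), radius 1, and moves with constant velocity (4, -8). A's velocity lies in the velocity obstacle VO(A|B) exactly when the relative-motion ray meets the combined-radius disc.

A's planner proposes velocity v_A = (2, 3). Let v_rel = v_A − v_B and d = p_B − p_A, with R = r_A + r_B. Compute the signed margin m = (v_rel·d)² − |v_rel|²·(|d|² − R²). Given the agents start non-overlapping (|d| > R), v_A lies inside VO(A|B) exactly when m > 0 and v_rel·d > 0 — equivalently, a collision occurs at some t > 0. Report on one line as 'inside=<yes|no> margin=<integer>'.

d = (-17, -21),  |d|² = 730;  R = 8+1 = 9,  c = 730−9² = 649
v_rel = (-2, 11),  |v_rel|² = 125;  v_rel·d = (-2)·(-17) + (11)·(-21) = -197
125·t² + 394·t + 649 = 0  ⇒  m = (-197)² − 125·649 = -42316
m = -42316 < 0,  v_rel·d = -197 < 0  ⇒  outside

inside=no margin=-42316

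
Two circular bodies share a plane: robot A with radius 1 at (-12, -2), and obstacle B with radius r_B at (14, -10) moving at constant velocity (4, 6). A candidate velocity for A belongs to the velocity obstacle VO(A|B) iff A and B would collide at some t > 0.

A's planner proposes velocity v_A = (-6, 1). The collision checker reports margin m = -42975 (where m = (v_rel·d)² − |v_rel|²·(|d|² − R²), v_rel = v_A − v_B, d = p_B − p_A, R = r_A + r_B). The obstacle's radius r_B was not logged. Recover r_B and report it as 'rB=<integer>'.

m = -42975
d = (26, -8);  v_rel = (-10, -5),  |v_rel|² = 125
v_rel×d = (-10)·(-8) − (-5)·(26) = 210
since m = R²·125 − 210²:  R² = (44100 + -42975) / 125 = 9
R = √9 = 3  ⇒  r_B = 3 − 1 = 2

rB=2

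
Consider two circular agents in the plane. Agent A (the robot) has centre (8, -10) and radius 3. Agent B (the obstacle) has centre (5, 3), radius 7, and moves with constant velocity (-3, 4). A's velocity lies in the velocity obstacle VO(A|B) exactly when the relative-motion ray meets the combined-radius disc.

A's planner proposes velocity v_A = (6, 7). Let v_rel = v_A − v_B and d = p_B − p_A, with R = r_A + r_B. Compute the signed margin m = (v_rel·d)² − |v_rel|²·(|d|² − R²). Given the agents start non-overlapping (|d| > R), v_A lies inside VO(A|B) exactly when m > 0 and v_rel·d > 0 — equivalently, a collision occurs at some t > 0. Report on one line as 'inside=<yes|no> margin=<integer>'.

d = (-3, 13),  |d|² = 178;  R = 3+7 = 10,  c = 178−10² = 78
v_rel = (9, 3),  |v_rel|² = 90;  v_rel·d = (9)·(-3) + (3)·(13) = 12
90·t² − 24·t + 78 = 0  ⇒  m = 12² − 90·78 = -6876
m = -6876 < 0,  v_rel·d = 12 > 0  ⇒  outside

inside=no margin=-6876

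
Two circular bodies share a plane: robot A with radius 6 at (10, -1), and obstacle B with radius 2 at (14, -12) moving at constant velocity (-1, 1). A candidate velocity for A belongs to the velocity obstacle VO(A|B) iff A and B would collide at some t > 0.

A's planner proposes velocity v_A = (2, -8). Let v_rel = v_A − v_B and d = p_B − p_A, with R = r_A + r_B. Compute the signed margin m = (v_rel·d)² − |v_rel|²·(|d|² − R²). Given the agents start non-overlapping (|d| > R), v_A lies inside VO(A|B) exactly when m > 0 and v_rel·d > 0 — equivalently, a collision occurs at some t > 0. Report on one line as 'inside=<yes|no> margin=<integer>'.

d = (4, -11),  |d|² = 137;  R = 6+2 = 8,  c = 137−8² = 73
v_rel = (3, -9),  |v_rel|² = 90;  v_rel·d = (3)·(4) + (-9)·(-11) = 111
90·t² − 222·t + 73 = 0  ⇒  m = 111² − 90·73 = 5751
m = 5751 > 0,  v_rel·d = 111 > 0  ⇒  inside

inside=yes margin=5751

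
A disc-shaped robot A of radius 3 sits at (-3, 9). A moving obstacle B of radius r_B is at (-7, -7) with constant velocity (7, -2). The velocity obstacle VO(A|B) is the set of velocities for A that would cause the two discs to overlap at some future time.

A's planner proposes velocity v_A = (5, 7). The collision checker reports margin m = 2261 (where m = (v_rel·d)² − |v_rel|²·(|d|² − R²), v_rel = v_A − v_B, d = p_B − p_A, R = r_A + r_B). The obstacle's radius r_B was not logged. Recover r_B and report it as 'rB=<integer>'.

m = 2261
d = (-4, -16);  v_rel = (-2, 9),  |v_rel|² = 85
v_rel×d = (-2)·(-16) − (9)·(-4) = 68
since m = R²·85 − 68²:  R² = (4624 + 2261) / 85 = 81
R = √81 = 9  ⇒  r_B = 9 − 3 = 6

rB=6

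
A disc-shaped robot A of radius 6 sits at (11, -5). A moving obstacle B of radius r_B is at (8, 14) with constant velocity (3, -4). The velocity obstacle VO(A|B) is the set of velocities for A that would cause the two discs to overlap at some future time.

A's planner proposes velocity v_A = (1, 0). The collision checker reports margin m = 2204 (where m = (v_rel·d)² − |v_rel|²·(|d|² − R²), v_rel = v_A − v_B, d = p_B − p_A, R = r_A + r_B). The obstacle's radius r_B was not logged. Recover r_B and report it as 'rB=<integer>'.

m = 2204
d = (-3, 19);  v_rel = (-2, 4),  |v_rel|² = 20
v_rel×d = (-2)·(19) − (4)·(-3) = -26
since m = R²·20 − (-26)²:  R² = (676 + 2204) / 20 = 144
R = √144 = 12  ⇒  r_B = 12 − 6 = 6

rB=6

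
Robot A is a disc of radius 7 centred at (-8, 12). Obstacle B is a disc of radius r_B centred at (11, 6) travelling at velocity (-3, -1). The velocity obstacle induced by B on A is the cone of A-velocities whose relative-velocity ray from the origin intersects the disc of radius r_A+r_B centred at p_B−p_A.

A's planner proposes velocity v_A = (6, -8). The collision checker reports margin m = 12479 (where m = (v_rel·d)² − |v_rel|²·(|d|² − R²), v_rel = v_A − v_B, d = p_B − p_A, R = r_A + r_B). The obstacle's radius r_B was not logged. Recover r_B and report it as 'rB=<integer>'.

m = 12479
d = (19, -6);  v_rel = (9, -7),  |v_rel|² = 130
v_rel×d = (9)·(-6) − (-7)·(19) = 79
since m = R²·130 − 79²:  R² = (6241 + 12479) / 130 = 144
R = √144 = 12  ⇒  r_B = 12 − 7 = 5

rB=5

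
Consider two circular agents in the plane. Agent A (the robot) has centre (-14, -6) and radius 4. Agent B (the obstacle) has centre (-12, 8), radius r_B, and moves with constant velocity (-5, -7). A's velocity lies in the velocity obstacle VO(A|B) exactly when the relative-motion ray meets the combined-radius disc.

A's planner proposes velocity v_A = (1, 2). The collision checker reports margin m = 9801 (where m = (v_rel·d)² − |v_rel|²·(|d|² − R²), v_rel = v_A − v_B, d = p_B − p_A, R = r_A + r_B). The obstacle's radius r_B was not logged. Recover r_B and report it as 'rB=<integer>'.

m = 9801
d = (2, 14);  v_rel = (6, 9),  |v_rel|² = 117
v_rel×d = (6)·(14) − (9)·(2) = 66
since m = R²·117 − 66²:  R² = (4356 + 9801) / 117 = 121
R = √121 = 11  ⇒  r_B = 11 − 4 = 7

rB=7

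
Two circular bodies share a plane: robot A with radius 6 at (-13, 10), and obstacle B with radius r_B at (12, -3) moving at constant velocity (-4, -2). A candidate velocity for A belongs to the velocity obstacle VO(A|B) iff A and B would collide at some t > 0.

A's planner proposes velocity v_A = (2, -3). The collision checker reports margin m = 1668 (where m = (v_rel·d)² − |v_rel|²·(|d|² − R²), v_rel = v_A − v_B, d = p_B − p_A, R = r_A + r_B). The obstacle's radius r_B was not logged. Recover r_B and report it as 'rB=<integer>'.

m = 1668
d = (25, -13);  v_rel = (6, -1),  |v_rel|² = 37
v_rel×d = (6)·(-13) − (-1)·(25) = -53
since m = R²·37 − (-53)²:  R² = (2809 + 1668) / 37 = 121
R = √121 = 11  ⇒  r_B = 11 − 6 = 5

rB=5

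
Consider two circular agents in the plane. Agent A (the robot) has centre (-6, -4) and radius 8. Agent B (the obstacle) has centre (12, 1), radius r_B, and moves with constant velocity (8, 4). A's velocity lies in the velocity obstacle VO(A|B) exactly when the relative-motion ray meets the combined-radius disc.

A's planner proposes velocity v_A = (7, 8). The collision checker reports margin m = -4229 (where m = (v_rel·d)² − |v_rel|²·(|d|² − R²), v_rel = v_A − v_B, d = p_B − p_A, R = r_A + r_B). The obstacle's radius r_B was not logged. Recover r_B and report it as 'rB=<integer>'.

m = -4229
d = (18, 5);  v_rel = (-1, 4),  |v_rel|² = 17
v_rel×d = (-1)·(5) − (4)·(18) = -77
since m = R²·17 − (-77)²:  R² = (5929 + -4229) / 17 = 100
R = √100 = 10  ⇒  r_B = 10 − 8 = 2

rB=2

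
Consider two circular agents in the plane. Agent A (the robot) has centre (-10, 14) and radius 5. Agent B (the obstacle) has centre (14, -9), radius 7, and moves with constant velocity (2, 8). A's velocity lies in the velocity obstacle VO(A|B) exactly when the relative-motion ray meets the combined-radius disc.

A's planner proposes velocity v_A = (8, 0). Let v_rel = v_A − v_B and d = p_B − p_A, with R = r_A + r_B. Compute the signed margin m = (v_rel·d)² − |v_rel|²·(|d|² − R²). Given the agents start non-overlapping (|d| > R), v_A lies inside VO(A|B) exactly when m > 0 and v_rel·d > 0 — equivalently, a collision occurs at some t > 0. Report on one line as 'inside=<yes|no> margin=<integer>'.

d = (24, -23),  |d|² = 1105;  R = 5+7 = 12,  c = 1105−12² = 961
v_rel = (6, -8),  |v_rel|² = 100;  v_rel·d = (6)·(24) + (-8)·(-23) = 328
100·t² − 656·t + 961 = 0  ⇒  m = 328² − 100·961 = 11484
m = 11484 > 0,  v_rel·d = 328 > 0  ⇒  inside

inside=yes margin=11484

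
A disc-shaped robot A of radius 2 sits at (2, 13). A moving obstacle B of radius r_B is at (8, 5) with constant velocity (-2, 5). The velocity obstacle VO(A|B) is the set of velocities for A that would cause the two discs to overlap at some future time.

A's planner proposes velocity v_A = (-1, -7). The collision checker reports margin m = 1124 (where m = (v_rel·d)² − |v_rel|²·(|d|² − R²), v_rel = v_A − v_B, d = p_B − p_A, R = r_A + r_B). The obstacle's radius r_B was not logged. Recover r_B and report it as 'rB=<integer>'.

m = 1124
d = (6, -8);  v_rel = (1, -12),  |v_rel|² = 145
v_rel×d = (1)·(-8) − (-12)·(6) = 64
since m = R²·145 − 64²:  R² = (4096 + 1124) / 145 = 36
R = √36 = 6  ⇒  r_B = 6 − 2 = 4

rB=4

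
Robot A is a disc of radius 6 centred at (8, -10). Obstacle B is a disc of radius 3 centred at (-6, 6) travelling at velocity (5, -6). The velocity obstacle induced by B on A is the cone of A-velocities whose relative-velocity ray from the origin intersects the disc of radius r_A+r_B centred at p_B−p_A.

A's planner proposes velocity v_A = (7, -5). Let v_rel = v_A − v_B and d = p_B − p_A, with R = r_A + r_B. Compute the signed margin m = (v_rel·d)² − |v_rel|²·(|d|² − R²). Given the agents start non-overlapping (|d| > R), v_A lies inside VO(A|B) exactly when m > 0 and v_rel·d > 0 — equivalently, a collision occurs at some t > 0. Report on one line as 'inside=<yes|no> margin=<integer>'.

d = (-14, 16),  |d|² = 452;  R = 6+3 = 9,  c = 452−9² = 371
v_rel = (2, 1),  |v_rel|² = 5;  v_rel·d = (2)·(-14) + (1)·(16) = -12
5·t² + 24·t + 371 = 0  ⇒  m = (-12)² − 5·371 = -1711
m = -1711 < 0,  v_rel·d = -12 < 0  ⇒  outside

inside=no margin=-1711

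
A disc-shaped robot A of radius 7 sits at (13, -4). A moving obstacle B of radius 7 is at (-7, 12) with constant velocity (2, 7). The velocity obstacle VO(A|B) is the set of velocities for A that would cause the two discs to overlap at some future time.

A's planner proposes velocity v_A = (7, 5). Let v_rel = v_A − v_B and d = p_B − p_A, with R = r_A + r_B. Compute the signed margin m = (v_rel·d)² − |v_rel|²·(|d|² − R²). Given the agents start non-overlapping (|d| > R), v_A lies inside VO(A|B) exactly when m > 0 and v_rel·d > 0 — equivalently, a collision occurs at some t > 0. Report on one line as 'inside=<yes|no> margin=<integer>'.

d = (-20, 16),  |d|² = 656;  R = 7+7 = 14,  c = 656−14² = 460
v_rel = (5, -2),  |v_rel|² = 29;  v_rel·d = (5)·(-20) + (-2)·(16) = -132
29·t² + 264·t + 460 = 0  ⇒  m = (-132)² − 29·460 = 4084
m = 4084 > 0,  v_rel·d = -132 < 0  ⇒  outside

inside=no margin=4084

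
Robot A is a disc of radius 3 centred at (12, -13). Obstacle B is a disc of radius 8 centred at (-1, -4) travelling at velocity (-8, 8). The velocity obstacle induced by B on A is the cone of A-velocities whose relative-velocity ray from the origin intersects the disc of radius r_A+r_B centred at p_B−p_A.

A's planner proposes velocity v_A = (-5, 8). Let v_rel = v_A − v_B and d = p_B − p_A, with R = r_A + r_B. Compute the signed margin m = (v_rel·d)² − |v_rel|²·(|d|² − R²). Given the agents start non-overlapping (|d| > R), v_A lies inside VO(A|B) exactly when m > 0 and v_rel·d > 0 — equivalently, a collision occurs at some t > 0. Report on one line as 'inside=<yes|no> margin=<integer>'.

d = (-13, 9),  |d|² = 250;  R = 3+8 = 11,  c = 250−11² = 129
v_rel = (3, 0),  |v_rel|² = 9;  v_rel·d = (3)·(-13) + (0)·(9) = -39
9·t² + 78·t + 129 = 0  ⇒  m = (-39)² − 9·129 = 360
m = 360 > 0,  v_rel·d = -39 < 0  ⇒  outside

inside=no margin=360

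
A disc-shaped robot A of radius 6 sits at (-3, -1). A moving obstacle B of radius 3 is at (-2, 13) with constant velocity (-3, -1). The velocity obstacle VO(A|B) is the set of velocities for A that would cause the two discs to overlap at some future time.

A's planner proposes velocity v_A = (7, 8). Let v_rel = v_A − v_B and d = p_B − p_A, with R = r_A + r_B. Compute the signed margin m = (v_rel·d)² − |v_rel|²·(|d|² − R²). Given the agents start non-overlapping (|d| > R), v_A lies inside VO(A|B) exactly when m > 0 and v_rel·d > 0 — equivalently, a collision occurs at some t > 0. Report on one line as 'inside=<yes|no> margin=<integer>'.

d = (1, 14),  |d|² = 197;  R = 6+3 = 9,  c = 197−9² = 116
v_rel = (10, 9),  |v_rel|² = 181;  v_rel·d = (10)·(1) + (9)·(14) = 136
181·t² − 272·t + 116 = 0  ⇒  m = 136² − 181·116 = -2500
m = -2500 < 0,  v_rel·d = 136 > 0  ⇒  outside

inside=no margin=-2500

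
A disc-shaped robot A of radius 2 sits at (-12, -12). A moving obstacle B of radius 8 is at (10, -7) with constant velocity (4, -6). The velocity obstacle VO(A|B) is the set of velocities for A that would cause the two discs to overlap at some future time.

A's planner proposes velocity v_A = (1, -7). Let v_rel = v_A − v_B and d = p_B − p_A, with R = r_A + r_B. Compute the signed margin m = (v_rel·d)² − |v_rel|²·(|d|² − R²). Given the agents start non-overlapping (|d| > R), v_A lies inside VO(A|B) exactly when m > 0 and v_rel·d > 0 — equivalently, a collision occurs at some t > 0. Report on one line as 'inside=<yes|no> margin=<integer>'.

d = (22, 5),  |d|² = 509;  R = 2+8 = 10,  c = 509−10² = 409
v_rel = (-3, -1),  |v_rel|² = 10;  v_rel·d = (-3)·(22) + (-1)·(5) = -71
10·t² + 142·t + 409 = 0  ⇒  m = (-71)² − 10·409 = 951
m = 951 > 0,  v_rel·d = -71 < 0  ⇒  outside

inside=no margin=951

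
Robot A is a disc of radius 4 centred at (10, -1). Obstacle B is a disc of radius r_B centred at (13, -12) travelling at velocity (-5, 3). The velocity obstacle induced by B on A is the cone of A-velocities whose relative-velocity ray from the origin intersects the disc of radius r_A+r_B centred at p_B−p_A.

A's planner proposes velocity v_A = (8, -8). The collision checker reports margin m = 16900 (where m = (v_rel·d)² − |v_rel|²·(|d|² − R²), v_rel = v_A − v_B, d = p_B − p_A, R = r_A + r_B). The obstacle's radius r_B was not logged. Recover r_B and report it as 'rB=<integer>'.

m = 16900
d = (3, -11);  v_rel = (13, -11),  |v_rel|² = 290
v_rel×d = (13)·(-11) − (-11)·(3) = -110
since m = R²·290 − (-110)²:  R² = (12100 + 16900) / 290 = 100
R = √100 = 10  ⇒  r_B = 10 − 4 = 6

rB=6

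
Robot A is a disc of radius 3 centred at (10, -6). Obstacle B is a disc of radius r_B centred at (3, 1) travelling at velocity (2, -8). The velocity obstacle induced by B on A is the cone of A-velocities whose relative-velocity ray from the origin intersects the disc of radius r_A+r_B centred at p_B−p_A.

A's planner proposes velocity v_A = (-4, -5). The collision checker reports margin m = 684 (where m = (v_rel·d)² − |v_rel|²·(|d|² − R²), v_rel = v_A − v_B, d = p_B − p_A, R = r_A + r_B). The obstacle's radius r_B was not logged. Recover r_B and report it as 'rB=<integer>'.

m = 684
d = (-7, 7);  v_rel = (-6, 3),  |v_rel|² = 45
v_rel×d = (-6)·(7) − (3)·(-7) = -21
since m = R²·45 − (-21)²:  R² = (441 + 684) / 45 = 25
R = √25 = 5  ⇒  r_B = 5 − 3 = 2

rB=2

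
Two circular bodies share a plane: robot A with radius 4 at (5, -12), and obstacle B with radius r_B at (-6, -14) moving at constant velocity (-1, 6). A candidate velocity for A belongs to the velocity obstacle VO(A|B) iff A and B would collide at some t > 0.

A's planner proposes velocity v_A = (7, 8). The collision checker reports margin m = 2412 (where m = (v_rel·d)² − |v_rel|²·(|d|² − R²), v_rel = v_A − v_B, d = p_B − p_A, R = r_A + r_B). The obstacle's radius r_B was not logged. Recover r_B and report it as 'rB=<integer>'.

m = 2412
d = (-11, -2);  v_rel = (8, 2),  |v_rel|² = 68
v_rel×d = (8)·(-2) − (2)·(-11) = 6
since m = R²·68 − 6²:  R² = (36 + 2412) / 68 = 36
R = √36 = 6  ⇒  r_B = 6 − 4 = 2

rB=2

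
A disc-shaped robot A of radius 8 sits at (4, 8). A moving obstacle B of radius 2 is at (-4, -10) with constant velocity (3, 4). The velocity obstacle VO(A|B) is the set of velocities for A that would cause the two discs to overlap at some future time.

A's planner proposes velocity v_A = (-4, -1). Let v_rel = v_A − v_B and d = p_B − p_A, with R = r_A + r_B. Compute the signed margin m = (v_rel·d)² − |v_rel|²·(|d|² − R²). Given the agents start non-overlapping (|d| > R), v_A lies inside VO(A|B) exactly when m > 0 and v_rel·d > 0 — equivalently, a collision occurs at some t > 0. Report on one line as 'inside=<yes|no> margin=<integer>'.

d = (-8, -18),  |d|² = 388;  R = 8+2 = 10,  c = 388−10² = 288
v_rel = (-7, -5),  |v_rel|² = 74;  v_rel·d = (-7)·(-8) + (-5)·(-18) = 146
74·t² − 292·t + 288 = 0  ⇒  m = 146² − 74·288 = 4
m = 4 > 0,  v_rel·d = 146 > 0  ⇒  inside

inside=yes margin=4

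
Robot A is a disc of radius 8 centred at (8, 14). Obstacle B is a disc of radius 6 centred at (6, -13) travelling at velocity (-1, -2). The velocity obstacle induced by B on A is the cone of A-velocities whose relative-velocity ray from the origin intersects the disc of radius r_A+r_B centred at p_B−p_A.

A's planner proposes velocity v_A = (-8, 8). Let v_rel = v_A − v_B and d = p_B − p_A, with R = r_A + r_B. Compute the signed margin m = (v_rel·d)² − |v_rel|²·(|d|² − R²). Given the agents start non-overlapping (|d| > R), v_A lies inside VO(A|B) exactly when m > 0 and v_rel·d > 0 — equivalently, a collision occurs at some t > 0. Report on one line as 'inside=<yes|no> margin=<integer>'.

d = (-2, -27),  |d|² = 733;  R = 8+6 = 14,  c = 733−14² = 537
v_rel = (-7, 10),  |v_rel|² = 149;  v_rel·d = (-7)·(-2) + (10)·(-27) = -256
149·t² + 512·t + 537 = 0  ⇒  m = (-256)² − 149·537 = -14477
m = -14477 < 0,  v_rel·d = -256 < 0  ⇒  outside

inside=no margin=-14477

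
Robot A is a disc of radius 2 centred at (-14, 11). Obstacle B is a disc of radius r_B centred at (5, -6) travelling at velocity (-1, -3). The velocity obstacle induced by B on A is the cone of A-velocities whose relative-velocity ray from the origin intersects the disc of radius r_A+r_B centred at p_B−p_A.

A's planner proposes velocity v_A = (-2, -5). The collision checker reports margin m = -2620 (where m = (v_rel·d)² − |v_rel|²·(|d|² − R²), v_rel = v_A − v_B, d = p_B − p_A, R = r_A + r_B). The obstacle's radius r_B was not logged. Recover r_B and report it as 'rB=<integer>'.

m = -2620
d = (19, -17);  v_rel = (-1, -2),  |v_rel|² = 5
v_rel×d = (-1)·(-17) − (-2)·(19) = 55
since m = R²·5 − 55²:  R² = (3025 + -2620) / 5 = 81
R = √81 = 9  ⇒  r_B = 9 − 2 = 7

rB=7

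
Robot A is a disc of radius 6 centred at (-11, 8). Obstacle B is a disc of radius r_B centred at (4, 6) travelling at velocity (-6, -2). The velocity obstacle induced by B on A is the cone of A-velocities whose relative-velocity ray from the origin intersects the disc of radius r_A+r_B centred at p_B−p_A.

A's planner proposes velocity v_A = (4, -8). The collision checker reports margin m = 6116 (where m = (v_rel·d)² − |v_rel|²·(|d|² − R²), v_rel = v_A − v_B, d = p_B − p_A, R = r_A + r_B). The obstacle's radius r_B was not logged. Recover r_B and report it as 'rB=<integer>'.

m = 6116
d = (15, -2);  v_rel = (10, -6),  |v_rel|² = 136
v_rel×d = (10)·(-2) − (-6)·(15) = 70
since m = R²·136 − 70²:  R² = (4900 + 6116) / 136 = 81
R = √81 = 9  ⇒  r_B = 9 − 6 = 3

rB=3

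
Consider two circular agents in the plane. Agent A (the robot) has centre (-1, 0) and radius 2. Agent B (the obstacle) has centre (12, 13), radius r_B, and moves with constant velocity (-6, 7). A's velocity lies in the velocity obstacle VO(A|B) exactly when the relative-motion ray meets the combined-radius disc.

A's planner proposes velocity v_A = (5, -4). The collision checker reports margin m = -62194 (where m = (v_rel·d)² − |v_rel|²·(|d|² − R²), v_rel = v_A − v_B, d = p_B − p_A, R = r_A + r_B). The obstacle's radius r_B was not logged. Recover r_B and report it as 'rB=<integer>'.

m = -62194
d = (13, 13);  v_rel = (11, -11),  |v_rel|² = 242
v_rel×d = (11)·(13) − (-11)·(13) = 286
since m = R²·242 − 286²:  R² = (81796 + -62194) / 242 = 81
R = √81 = 9  ⇒  r_B = 9 − 2 = 7

rB=7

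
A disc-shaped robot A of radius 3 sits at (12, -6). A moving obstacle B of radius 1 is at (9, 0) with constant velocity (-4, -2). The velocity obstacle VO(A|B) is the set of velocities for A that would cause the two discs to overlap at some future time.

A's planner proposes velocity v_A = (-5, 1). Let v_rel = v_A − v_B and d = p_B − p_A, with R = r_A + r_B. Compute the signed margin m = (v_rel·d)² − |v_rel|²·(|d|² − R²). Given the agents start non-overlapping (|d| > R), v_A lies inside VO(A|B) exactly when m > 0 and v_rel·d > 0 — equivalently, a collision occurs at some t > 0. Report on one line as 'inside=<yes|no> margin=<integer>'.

d = (-3, 6),  |d|² = 45;  R = 3+1 = 4,  c = 45−4² = 29
v_rel = (-1, 3),  |v_rel|² = 10;  v_rel·d = (-1)·(-3) + (3)·(6) = 21
10·t² − 42·t + 29 = 0  ⇒  m = 21² − 10·29 = 151
m = 151 > 0,  v_rel·d = 21 > 0  ⇒  inside

inside=yes margin=151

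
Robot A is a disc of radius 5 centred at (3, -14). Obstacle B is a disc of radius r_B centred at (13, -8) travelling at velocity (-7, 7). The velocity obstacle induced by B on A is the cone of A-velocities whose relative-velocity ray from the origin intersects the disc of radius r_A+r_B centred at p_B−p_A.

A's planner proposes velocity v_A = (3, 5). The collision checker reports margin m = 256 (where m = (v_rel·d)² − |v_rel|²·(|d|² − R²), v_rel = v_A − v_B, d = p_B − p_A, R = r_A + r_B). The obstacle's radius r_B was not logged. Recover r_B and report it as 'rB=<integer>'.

m = 256
d = (10, 6);  v_rel = (10, -2),  |v_rel|² = 104
v_rel×d = (10)·(6) − (-2)·(10) = 80
since m = R²·104 − 80²:  R² = (6400 + 256) / 104 = 64
R = √64 = 8  ⇒  r_B = 8 − 5 = 3

rB=3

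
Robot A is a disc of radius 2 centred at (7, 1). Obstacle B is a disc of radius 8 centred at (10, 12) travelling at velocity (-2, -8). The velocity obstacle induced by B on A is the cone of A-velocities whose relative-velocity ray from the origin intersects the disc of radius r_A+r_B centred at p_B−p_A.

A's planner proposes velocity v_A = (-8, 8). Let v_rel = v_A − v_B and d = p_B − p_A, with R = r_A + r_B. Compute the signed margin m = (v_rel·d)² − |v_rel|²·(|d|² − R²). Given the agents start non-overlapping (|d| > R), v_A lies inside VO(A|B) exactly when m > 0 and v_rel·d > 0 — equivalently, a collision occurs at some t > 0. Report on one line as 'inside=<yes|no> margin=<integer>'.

d = (3, 11),  |d|² = 130;  R = 2+8 = 10,  c = 130−10² = 30
v_rel = (-6, 16),  |v_rel|² = 292;  v_rel·d = (-6)·(3) + (16)·(11) = 158
292·t² − 316·t + 30 = 0  ⇒  m = 158² − 292·30 = 16204
m = 16204 > 0,  v_rel·d = 158 > 0  ⇒  inside

inside=yes margin=16204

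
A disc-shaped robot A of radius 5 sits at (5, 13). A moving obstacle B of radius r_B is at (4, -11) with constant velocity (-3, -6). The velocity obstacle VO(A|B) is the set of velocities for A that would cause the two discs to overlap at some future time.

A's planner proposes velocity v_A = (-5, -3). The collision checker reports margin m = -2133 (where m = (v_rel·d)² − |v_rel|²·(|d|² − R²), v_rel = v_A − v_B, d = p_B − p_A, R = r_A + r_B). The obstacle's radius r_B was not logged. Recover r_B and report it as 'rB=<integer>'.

m = -2133
d = (-1, -24);  v_rel = (-2, 3),  |v_rel|² = 13
v_rel×d = (-2)·(-24) − (3)·(-1) = 51
since m = R²·13 − 51²:  R² = (2601 + -2133) / 13 = 36
R = √36 = 6  ⇒  r_B = 6 − 5 = 1

rB=1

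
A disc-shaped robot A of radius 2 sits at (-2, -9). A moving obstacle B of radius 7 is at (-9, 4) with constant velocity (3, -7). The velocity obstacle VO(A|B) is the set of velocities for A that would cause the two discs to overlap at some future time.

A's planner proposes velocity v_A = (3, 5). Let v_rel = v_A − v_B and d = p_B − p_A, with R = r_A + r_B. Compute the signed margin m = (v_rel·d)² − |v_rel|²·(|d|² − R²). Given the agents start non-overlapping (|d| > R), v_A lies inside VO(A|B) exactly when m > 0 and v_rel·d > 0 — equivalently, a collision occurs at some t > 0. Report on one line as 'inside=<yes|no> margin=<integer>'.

d = (-7, 13),  |d|² = 218;  R = 2+7 = 9,  c = 218−9² = 137
v_rel = (0, 12),  |v_rel|² = 144;  v_rel·d = (0)·(-7) + (12)·(13) = 156
144·t² − 312·t + 137 = 0  ⇒  m = 156² − 144·137 = 4608
m = 4608 > 0,  v_rel·d = 156 > 0  ⇒  inside

inside=yes margin=4608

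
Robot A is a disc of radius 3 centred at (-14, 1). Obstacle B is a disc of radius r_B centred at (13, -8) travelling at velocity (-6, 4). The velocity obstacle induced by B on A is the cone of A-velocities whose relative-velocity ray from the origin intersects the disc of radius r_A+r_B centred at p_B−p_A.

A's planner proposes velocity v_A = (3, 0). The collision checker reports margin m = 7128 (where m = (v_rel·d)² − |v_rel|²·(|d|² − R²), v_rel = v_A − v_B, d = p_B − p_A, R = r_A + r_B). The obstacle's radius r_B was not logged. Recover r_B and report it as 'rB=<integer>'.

m = 7128
d = (27, -9);  v_rel = (9, -4),  |v_rel|² = 97
v_rel×d = (9)·(-9) − (-4)·(27) = 27
since m = R²·97 − 27²:  R² = (729 + 7128) / 97 = 81
R = √81 = 9  ⇒  r_B = 9 − 3 = 6

rB=6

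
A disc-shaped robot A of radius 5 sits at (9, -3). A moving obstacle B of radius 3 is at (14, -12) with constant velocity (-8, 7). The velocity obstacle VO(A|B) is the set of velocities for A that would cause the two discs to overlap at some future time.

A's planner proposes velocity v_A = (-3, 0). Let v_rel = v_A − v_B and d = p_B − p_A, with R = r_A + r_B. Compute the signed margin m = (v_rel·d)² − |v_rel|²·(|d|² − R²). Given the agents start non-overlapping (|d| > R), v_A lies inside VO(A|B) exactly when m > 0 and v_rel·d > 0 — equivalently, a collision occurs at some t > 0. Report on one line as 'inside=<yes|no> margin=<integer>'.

d = (5, -9),  |d|² = 106;  R = 5+3 = 8,  c = 106−8² = 42
v_rel = (5, -7),  |v_rel|² = 74;  v_rel·d = (5)·(5) + (-7)·(-9) = 88
74·t² − 176·t + 42 = 0  ⇒  m = 88² − 74·42 = 4636
m = 4636 > 0,  v_rel·d = 88 > 0  ⇒  inside

inside=yes margin=4636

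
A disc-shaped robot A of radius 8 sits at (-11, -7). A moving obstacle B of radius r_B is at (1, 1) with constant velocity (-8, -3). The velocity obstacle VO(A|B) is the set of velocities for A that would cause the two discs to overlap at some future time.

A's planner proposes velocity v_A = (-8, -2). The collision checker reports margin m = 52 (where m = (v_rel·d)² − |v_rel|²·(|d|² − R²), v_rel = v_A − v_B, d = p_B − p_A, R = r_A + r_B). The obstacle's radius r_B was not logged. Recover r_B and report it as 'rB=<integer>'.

m = 52
d = (12, 8);  v_rel = (0, 1),  |v_rel|² = 1
v_rel×d = (0)·(8) − (1)·(12) = -12
since m = R²·1 − (-12)²:  R² = (144 + 52) / 1 = 196
R = √196 = 14  ⇒  r_B = 14 − 8 = 6

rB=6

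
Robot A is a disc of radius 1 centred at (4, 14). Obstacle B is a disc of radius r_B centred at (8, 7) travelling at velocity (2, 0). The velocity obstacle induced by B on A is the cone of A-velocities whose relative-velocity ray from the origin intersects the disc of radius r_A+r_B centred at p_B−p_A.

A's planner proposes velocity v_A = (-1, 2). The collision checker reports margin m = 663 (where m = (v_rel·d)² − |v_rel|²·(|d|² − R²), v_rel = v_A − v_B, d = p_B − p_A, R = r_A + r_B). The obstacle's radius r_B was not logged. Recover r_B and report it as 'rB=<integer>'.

m = 663
d = (4, -7);  v_rel = (-3, 2),  |v_rel|² = 13
v_rel×d = (-3)·(-7) − (2)·(4) = 13
since m = R²·13 − 13²:  R² = (169 + 663) / 13 = 64
R = √64 = 8  ⇒  r_B = 8 − 1 = 7

rB=7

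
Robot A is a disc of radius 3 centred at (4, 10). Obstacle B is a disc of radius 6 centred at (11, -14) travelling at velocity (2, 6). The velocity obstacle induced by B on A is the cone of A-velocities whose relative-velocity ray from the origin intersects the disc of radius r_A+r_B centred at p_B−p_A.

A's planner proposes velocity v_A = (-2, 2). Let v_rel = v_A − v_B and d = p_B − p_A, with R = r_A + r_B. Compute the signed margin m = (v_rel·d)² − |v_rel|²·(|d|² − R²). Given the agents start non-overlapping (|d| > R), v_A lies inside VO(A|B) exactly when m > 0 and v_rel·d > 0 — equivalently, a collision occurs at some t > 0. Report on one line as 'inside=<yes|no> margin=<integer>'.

d = (7, -24),  |d|² = 625;  R = 3+6 = 9,  c = 625−9² = 544
v_rel = (-4, -4),  |v_rel|² = 32;  v_rel·d = (-4)·(7) + (-4)·(-24) = 68
32·t² − 136·t + 544 = 0  ⇒  m = 68² − 32·544 = -12784
m = -12784 < 0,  v_rel·d = 68 > 0  ⇒  outside

inside=no margin=-12784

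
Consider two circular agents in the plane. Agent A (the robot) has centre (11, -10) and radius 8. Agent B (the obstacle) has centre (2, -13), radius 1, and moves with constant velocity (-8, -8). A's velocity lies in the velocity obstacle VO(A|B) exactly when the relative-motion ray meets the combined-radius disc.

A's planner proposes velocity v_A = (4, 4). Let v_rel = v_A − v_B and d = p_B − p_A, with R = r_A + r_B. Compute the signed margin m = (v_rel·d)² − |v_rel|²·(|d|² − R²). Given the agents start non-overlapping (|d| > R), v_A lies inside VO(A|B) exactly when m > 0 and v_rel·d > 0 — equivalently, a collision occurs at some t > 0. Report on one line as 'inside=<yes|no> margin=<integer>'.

d = (-9, -3),  |d|² = 90;  R = 8+1 = 9,  c = 90−9² = 9
v_rel = (12, 12),  |v_rel|² = 288;  v_rel·d = (12)·(-9) + (12)·(-3) = -144
288·t² + 288·t + 9 = 0  ⇒  m = (-144)² − 288·9 = 18144
m = 18144 > 0,  v_rel·d = -144 < 0  ⇒  outside

inside=no margin=18144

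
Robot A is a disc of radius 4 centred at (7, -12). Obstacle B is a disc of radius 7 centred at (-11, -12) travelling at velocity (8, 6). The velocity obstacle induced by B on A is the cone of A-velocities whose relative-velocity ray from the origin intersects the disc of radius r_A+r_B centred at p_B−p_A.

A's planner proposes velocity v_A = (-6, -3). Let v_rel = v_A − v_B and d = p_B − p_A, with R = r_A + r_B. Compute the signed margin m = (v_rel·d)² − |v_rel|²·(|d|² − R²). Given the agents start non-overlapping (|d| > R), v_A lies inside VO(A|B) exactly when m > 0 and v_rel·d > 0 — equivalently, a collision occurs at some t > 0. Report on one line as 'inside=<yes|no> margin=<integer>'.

d = (-18, 0),  |d|² = 324;  R = 4+7 = 11,  c = 324−11² = 203
v_rel = (-14, -9),  |v_rel|² = 277;  v_rel·d = (-14)·(-18) + (-9)·(0) = 252
277·t² − 504·t + 203 = 0  ⇒  m = 252² − 277·203 = 7273
m = 7273 > 0,  v_rel·d = 252 > 0  ⇒  inside

inside=yes margin=7273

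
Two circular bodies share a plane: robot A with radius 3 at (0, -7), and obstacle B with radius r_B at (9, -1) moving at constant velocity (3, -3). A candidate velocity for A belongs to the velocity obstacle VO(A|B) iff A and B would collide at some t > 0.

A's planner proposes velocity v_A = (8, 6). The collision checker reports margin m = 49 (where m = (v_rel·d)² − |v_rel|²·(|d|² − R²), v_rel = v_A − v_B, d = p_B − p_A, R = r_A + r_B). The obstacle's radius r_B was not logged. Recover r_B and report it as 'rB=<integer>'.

m = 49
d = (9, 6);  v_rel = (5, 9),  |v_rel|² = 106
v_rel×d = (5)·(6) − (9)·(9) = -51
since m = R²·106 − (-51)²:  R² = (2601 + 49) / 106 = 25
R = √25 = 5  ⇒  r_B = 5 − 3 = 2

rB=2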